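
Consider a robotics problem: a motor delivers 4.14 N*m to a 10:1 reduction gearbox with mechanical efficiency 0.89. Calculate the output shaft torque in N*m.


tau_out = tau_in * N * eta = 4.14 * 10 * 0.89 = 36.8460

36.8460 N*m


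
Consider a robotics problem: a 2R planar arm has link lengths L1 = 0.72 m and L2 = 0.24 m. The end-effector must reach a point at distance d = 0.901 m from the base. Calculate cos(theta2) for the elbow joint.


cos(th2) = (d^2 - L1^2 - L2^2)/(2*L1*L2) = (0.901^2 - 0.72^2 - 0.24^2)/(2*0.72*0.24) = 0.6823

0.6823


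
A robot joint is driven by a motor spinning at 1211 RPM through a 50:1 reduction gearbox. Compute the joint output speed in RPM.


omega_joint = omega_motor / N = 1211 / 50 = 24.2200

24.2200 RPM


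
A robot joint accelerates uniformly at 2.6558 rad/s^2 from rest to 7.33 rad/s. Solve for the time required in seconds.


t = delta_omega / alpha = 7.33 / 2.6558 = 2.7600

2.7600 s


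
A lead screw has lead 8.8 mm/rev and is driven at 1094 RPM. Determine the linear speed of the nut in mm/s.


v = lead * (RPM/60) = 8.8*1094/60 = 160.4533

160.4533 mm/s


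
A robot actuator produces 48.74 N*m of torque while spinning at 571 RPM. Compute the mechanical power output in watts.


omega = 571 * 2*pi/60 = 59.794980 rad/s
P = tau * omega = 48.74 * 59.794980 = 2914.4073

2914.4073 W


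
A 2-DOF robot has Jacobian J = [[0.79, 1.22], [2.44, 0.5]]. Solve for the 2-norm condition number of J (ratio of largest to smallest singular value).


JJ^T eigenvalues: trace(JJ^T) = 8.3161, det(JJ^T) = det(J)^2 = 6.66569124
s_max^2 = (8.3161 + sqrt(42.49475425))/2 = 7.41745003
s_min^2 = (8.3161 - sqrt(42.49475425))/2 = 0.89864997
kappa = s_max/s_min = sqrt(7.41745003/0.89864997) = 2.8730

2.8730


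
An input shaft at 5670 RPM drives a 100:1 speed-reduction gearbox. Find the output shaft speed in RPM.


omega_out = omega_in / N = 5670 / 100 = 56.7000

56.7000 RPM


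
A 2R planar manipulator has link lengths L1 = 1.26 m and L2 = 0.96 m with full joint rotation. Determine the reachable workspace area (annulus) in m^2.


r_max = L1 + L2 = 2.2200, r_min = |L1 - L2| = 0.3000
A = pi*(r_max^2 - r_min^2) = pi*(4.9284 - 0.0900) = 15.2003

15.2003 m^2


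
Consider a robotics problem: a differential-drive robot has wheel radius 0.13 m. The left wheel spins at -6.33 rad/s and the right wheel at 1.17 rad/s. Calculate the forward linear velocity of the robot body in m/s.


v = r*(wR + wL)/2 = 0.13*(1.17 + -6.33)/2 = -0.3354

-0.3354 m/s


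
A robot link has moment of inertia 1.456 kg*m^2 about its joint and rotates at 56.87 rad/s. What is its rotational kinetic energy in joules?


KE = (1/2)*I*omega^2 = 0.5*1.456*56.87^2 = 2354.4953

2354.4953 J


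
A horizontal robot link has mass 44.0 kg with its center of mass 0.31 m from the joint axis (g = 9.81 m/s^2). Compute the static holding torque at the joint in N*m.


tau = m*g*L = 44.0 * 9.81 * 0.31 = 133.8084

133.8084 N*m


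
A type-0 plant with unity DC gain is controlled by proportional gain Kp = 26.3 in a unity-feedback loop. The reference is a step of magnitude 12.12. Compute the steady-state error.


e_ss = R/(1 + Kp) = 12.12/(1 + 26.3) = 12.12/27.3000 = 0.4440

0.4440


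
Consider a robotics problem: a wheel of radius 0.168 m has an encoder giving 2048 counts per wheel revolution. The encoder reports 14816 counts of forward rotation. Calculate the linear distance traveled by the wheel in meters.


revs = 14816/2048 = 7.234375
d = revs * 2*pi*r = 7.234375 * 2*pi*0.168 = 7.6364

7.6364 m


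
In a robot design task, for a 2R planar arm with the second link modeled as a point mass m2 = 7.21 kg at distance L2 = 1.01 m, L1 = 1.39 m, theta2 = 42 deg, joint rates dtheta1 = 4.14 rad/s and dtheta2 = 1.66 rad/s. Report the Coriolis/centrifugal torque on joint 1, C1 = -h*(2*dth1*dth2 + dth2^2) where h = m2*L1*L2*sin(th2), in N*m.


h = m2*L1*L2*sin(th2) = 7.21*1.39*1.01*sin(42 deg) = 6.773020
C1 = -h*(2*4.14*1.66 + 1.66^2) = -6.773020*16.5004 = -111.7575

-111.7575 N*m


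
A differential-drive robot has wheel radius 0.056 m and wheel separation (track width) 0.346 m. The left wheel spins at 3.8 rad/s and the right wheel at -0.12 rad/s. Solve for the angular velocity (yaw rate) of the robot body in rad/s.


omega = r*(wR - wL)/L = 0.056*(-0.12 - (3.8))/0.346 = -0.6345

-0.6345 rad/s


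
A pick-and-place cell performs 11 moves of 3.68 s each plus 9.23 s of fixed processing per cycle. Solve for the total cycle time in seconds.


T = 11*3.68 + 9.23 = 49.7100

49.7100 s


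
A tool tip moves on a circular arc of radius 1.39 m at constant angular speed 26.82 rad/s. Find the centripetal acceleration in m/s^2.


a_c = omega^2 * r = 26.82^2 * 1.39 = 999.8442

999.8442 m/s^2


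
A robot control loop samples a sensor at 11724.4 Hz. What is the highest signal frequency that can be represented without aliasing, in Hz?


f_max = f_s/2 = 11724.4/2 = 5862.2000

5862.2000 Hz


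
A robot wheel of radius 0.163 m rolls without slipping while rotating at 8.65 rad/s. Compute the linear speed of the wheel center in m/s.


v = omega * r = 8.65 * 0.163 = 1.4100

1.4100 m/s


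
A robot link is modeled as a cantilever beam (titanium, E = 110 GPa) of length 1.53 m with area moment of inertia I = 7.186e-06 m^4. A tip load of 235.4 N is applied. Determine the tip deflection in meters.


delta = F*L^3/(3*E*I) = 235.4*1.53^3/(3*1.100e+11*7.186e-06)
      = 843.1032258/2371380 = 3.5553e-04

3.5553e-04 m


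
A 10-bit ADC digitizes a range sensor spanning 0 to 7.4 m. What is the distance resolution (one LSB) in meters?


res = range / 2^n = 7.4/2^10 = 7.4/1024 = 0.0072

0.0072 m


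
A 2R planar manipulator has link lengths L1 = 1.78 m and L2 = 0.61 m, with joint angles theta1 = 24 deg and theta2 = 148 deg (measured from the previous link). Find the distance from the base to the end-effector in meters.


x = L1*cos(th1) + L2*cos(th1+th2) = 1.022047
y = L1*sin(th1) + L2*sin(th1+th2) = 0.808887
d = sqrt(x^2 + y^2) = sqrt(1.044580 + 0.654298) = 1.3034

1.3034 m


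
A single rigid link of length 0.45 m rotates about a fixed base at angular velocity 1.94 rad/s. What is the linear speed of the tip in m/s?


v = L*omega = 0.45 * 1.94 = 0.8730

0.8730 m/s


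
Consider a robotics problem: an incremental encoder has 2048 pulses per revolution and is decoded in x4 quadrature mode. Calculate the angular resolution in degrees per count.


resolution = 360 / (PPR * 4) = 360 / 8192 = 0.0439

0.0439 degrees


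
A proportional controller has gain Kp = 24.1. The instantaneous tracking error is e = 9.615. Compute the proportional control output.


u_P = Kp * e = 24.1 * 9.615 = 231.7215

231.7215


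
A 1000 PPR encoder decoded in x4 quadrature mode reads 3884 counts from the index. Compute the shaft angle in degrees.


angle = counts * 360 / (PPR*4) = 3884 * 360 / 4000 = 349.5600

349.5600 degrees


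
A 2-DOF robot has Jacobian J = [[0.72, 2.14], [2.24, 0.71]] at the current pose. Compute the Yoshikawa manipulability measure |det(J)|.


det(J) = 0.72*0.71 - (2.14)*(2.24) = -4.2824
|det(J)| = 4.2824

4.2824


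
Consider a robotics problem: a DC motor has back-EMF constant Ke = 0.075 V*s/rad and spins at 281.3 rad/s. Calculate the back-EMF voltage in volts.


V_emf = Ke * omega = 0.075*281.3 = 21.0975

21.0975 V


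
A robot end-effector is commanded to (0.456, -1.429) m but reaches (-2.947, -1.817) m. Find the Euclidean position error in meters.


dx = -2.947 - (0.456) = -3.4030, dy = -1.817 - (-1.429) = -0.3880
err = sqrt(11.580409 + 0.150544) = 3.4250

3.4250 m


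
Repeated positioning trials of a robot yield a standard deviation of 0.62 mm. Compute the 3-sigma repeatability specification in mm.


repeatability = 3*sigma = 3*0.62 = 1.8600

1.8600 mm


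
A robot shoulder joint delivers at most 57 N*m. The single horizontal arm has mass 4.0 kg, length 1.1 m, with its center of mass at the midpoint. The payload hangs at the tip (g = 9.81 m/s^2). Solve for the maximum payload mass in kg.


tau_arm = m_arm*g*(L/2) = 4.0*9.81*1.1/2 = 21.5820 N*m
tau_payload = tau_max - tau_arm = 57 - 21.5820 = 35.4180
m_payload = tau_payload / (g*L) = 35.4180 / (9.81*1.1) = 3.2822

3.2822 kg


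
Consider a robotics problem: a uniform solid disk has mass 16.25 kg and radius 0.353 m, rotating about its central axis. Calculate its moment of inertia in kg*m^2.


I = (1/2)*m*R^2 = 0.5*16.25*0.353^2 = 1.0124

1.0124 kg*m^2


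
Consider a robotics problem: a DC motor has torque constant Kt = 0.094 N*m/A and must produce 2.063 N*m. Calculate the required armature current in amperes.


I = tau / Kt = 2.063/0.094 = 21.9468

21.9468 A


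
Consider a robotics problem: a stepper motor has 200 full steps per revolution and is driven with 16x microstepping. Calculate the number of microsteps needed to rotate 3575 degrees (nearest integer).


step_size = 360/(200*16) = 360/3200 = 0.112500 deg
n = 3575/(360/3200) = 3575*3200/360 = 31777.7778 -> 31778

31778 steps


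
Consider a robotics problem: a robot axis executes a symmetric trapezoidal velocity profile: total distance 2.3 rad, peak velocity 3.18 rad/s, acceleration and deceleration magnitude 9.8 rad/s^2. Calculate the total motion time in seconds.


t_acc = v/a = 3.18/9.8 = 0.324490 s
d_acc = v^2/(2a) = 0.515939 rad (each ramp)
d_cruise = 2.3 - 2*0.515939 = 1.268122 rad
t_cruise = 1.268122/3.18 = 0.398781 s
t_total = 2*0.324490 + 0.398781 = 1.0478

1.0478 s


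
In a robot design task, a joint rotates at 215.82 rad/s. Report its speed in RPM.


RPM = 215.82 * 60/(2*pi) = 2060.9292

2060.9292 RPM


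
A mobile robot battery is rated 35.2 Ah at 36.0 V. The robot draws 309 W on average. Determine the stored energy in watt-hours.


E = capacity * V = 35.2*36.0 = 1267.2000

1267.2000 Wh


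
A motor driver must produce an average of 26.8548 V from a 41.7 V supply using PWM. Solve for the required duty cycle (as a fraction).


D = V_avg/V_supply = 26.8548/41.7 = 0.6440

0.6440


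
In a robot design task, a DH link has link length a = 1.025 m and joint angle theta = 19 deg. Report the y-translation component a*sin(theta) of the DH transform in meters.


a*sin(theta) = 1.025*sin(19 deg) = 0.3337

0.3337 m


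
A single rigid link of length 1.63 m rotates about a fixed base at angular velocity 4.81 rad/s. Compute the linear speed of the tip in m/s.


v = L*omega = 1.63 * 4.81 = 7.8403

7.8403 m/s


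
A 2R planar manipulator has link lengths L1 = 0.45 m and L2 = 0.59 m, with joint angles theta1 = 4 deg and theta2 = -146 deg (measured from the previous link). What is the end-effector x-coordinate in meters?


x = L1*cos(th1) + L2*cos(th1+th2) = 0.45*cos(4 deg) + 0.59*cos(-142 deg) = -0.0160

-0.0160 m


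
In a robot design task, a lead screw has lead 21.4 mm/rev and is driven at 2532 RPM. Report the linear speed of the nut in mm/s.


v = lead * (RPM/60) = 21.4*2532/60 = 903.0800

903.0800 mm/s


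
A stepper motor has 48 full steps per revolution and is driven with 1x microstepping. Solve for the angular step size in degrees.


step = 360/(48*1) = 360/48 = 7.5000

7.5000 degrees


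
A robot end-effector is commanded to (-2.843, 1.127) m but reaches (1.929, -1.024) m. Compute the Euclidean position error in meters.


dx = 1.929 - (-2.843) = 4.7720, dy = -1.024 - (1.127) = -2.1510
err = sqrt(22.771984 + 4.626801) = 5.2344

5.2344 m


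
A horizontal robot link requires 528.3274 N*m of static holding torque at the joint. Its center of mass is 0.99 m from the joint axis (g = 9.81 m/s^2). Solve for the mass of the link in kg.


m = tau / (g*L) = 528.3274 / (9.81 * 0.99) = 54.4000

54.4000 kg


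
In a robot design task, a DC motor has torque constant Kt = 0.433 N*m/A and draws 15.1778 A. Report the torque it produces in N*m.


tau = Kt * I = 0.433*15.1778 = 6.5720

6.5720 N*m


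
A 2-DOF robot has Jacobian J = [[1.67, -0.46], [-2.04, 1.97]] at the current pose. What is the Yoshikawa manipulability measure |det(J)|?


det(J) = 1.67*1.97 - (-0.46)*(-2.04) = 2.3515
|det(J)| = 2.3515

2.3515


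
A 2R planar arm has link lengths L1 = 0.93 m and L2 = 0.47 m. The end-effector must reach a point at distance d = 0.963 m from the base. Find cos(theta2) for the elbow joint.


cos(th2) = (d^2 - L1^2 - L2^2)/(2*L1*L2) = (0.963^2 - 0.93^2 - 0.47^2)/(2*0.93*0.47) = -0.1812

-0.1812


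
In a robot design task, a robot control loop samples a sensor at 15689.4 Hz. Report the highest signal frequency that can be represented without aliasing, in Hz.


f_max = f_s/2 = 15689.4/2 = 7844.7000

7844.7000 Hz


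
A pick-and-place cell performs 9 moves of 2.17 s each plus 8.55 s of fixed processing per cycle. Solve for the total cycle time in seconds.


T = 9*2.17 + 8.55 = 28.0800

28.0800 s


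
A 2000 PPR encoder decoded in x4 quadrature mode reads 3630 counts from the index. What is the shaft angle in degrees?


angle = counts * 360 / (PPR*4) = 3630 * 360 / 8000 = 163.3500

163.3500 degrees


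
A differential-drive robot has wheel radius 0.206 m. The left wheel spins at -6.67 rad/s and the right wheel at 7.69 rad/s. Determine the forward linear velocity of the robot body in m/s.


v = r*(wR + wL)/2 = 0.206*(7.69 + -6.67)/2 = 0.1051

0.1051 m/s


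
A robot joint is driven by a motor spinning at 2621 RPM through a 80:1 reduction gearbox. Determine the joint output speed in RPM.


omega_joint = omega_motor / N = 2621 / 80 = 32.7625

32.7625 RPM


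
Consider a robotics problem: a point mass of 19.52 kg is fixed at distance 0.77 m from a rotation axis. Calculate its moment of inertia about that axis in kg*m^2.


I = m*r^2 = 19.52*0.77^2 = 11.5734

11.5734 kg*m^2


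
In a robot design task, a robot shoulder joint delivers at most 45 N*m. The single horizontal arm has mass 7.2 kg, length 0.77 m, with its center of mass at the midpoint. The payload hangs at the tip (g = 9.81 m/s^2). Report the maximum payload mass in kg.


tau_arm = m_arm*g*(L/2) = 7.2*9.81*0.77/2 = 27.1933 N*m
tau_payload = tau_max - tau_arm = 45 - 27.1933 = 17.8067
m_payload = tau_payload / (g*L) = 17.8067 / (9.81*0.77) = 2.3573

2.3573 kg


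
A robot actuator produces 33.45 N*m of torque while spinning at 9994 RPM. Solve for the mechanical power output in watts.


omega = 9994 * 2*pi/60 = 1046.569233 rad/s
P = tau * omega = 33.45 * 1046.569233 = 35007.7408

35007.7408 W


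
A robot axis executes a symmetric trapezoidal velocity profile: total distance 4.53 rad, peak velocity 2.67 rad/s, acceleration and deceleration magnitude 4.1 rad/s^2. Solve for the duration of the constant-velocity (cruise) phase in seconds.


t_acc = v/a = 0.651220 s, d_acc = v^2/(2a) = 0.869378 rad each
d_cruise = 4.53 - 2*0.869378 = 2.791244 rad
t_cruise = d_cruise/v = 2.791244/2.67 = 1.0454

1.0454 s


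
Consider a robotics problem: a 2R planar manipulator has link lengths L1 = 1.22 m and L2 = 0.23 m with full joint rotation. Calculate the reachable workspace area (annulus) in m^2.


r_max = L1 + L2 = 1.4500, r_min = |L1 - L2| = 0.9900
A = pi*(r_max^2 - r_min^2) = pi*(2.1025 - 0.9801) = 3.5261

3.5261 m^2


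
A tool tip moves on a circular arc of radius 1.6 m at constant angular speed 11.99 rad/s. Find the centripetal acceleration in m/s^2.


a_c = omega^2 * r = 11.99^2 * 1.6 = 230.0162

230.0162 m/s^2


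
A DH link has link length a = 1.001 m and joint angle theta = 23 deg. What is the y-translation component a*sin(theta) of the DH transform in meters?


a*sin(theta) = 1.001*sin(23 deg) = 0.3911

0.3911 m


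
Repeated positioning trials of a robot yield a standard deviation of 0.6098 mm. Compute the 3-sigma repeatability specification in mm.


repeatability = 3*sigma = 3*0.6098 = 1.8294

1.8294 mm


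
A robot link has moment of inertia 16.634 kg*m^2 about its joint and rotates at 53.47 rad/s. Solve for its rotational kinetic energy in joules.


KE = (1/2)*I*omega^2 = 0.5*16.634*53.47^2 = 23778.6432

23778.6432 J


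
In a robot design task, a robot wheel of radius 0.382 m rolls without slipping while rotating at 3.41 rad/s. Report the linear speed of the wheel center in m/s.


v = omega * r = 3.41 * 0.382 = 1.3026

1.3026 m/s


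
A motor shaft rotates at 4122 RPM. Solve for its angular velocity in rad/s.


omega = 4122 * 2*pi/60 = 431.6548

431.6548 rad/s


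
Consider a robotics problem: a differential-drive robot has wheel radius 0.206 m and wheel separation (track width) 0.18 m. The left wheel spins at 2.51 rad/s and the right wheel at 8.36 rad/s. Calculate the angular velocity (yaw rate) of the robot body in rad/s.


omega = r*(wR - wL)/L = 0.206*(8.36 - (2.51))/0.18 = 6.6950

6.6950 rad/s


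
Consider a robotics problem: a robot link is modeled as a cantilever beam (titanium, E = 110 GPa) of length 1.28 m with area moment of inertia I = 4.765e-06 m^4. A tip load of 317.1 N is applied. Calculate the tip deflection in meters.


delta = F*L^3/(3*E*I) = 317.1*1.28^3/(3*1.100e+11*4.765e-06)
      = 665.0068992/1572450 = 4.2291e-04

4.2291e-04 m


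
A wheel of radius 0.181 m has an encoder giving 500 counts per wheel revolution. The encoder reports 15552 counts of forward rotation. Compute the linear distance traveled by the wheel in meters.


revs = 15552/500 = 31.104000
d = revs * 2*pi*r = 31.104000 * 2*pi*0.181 = 35.3732

35.3732 m


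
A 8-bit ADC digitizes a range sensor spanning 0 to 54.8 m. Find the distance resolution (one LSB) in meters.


res = range / 2^n = 54.8/2^8 = 54.8/256 = 0.2141

0.2141 m


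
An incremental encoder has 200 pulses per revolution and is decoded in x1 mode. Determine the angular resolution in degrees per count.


resolution = 360 / (PPR * 1) = 360 / 200 = 1.8000

1.8000 degrees


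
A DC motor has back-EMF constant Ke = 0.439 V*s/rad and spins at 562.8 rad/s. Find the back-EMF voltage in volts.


V_emf = Ke * omega = 0.439*562.8 = 247.0692

247.0692 V


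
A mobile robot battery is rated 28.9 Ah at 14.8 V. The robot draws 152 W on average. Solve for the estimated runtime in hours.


E = 28.9*14.8 = 427.7200 Wh
t = E/P = 427.7200/152 = 2.8139

2.8139 hours


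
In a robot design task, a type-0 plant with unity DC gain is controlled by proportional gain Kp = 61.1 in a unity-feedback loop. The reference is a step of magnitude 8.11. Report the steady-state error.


e_ss = R/(1 + Kp) = 8.11/(1 + 61.1) = 8.11/62.1000 = 0.1306

0.1306


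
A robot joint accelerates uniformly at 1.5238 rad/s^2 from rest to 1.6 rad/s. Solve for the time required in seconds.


t = delta_omega / alpha = 1.6 / 1.5238 = 1.0500

1.0500 s


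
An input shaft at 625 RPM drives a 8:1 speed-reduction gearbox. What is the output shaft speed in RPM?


omega_out = omega_in / N = 625 / 8 = 78.1250

78.1250 RPM


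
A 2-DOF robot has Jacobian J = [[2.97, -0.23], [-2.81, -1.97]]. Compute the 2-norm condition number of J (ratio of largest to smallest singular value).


JJ^T eigenvalues: trace(JJ^T) = 20.6508, det(JJ^T) = det(J)^2 = 42.21360784
s_max^2 = (20.6508 + sqrt(257.60110928))/2 = 18.35037834
s_min^2 = (20.6508 - sqrt(257.60110928))/2 = 2.30042166
kappa = s_max/s_min = sqrt(18.35037834/2.30042166) = 2.8244

2.8244


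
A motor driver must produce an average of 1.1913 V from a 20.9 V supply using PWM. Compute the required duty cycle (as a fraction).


D = V_avg/V_supply = 1.1913/20.9 = 0.0570

0.0570


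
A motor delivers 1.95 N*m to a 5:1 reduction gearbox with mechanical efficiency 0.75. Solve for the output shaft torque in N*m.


tau_out = tau_in * N * eta = 1.95 * 5 * 0.75 = 7.3125

7.3125 N*m


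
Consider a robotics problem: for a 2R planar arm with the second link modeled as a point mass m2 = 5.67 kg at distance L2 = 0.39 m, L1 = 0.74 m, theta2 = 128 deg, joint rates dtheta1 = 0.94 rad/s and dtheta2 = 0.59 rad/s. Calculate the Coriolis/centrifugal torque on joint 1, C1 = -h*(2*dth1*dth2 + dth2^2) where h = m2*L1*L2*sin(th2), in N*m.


h = m2*L1*L2*sin(th2) = 5.67*0.74*0.39*sin(128 deg) = 1.289471
C1 = -h*(2*0.94*0.59 + 0.59^2) = -1.289471*1.4573 = -1.8791

-1.8791 N*m


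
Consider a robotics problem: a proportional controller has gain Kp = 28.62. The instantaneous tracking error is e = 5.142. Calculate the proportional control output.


u_P = Kp * e = 28.62 * 5.142 = 147.1640

147.1640


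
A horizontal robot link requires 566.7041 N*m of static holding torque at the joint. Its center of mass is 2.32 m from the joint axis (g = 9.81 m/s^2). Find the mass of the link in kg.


m = tau / (g*L) = 566.7041 / (9.81 * 2.32) = 24.9000

24.9000 kg


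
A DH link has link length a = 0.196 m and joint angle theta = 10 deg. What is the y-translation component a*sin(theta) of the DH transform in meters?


a*sin(theta) = 0.196*sin(10 deg) = 0.0340

0.0340 m


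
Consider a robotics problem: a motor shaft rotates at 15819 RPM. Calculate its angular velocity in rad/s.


omega = 15819 * 2*pi/60 = 1656.5618

1656.5618 rad/s


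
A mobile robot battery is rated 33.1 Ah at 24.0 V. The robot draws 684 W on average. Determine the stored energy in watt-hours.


E = capacity * V = 33.1*24.0 = 794.4000

794.4000 Wh


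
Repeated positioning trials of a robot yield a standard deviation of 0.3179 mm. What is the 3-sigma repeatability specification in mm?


repeatability = 3*sigma = 3*0.3179 = 0.9537

0.9537 mm


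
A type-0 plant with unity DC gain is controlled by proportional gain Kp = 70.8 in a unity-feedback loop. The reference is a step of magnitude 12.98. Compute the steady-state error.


e_ss = R/(1 + Kp) = 12.98/(1 + 70.8) = 12.98/71.8000 = 0.1808

0.1808


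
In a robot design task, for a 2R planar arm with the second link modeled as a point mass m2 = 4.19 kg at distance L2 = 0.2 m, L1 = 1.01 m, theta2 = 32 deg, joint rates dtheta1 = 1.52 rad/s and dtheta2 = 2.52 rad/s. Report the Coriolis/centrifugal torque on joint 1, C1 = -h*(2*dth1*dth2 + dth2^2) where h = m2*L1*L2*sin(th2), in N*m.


h = m2*L1*L2*sin(th2) = 4.19*1.01*0.2*sin(32 deg) = 0.448513
C1 = -h*(2*1.52*2.52 + 2.52^2) = -0.448513*14.0112 = -6.2842

-6.2842 N*m


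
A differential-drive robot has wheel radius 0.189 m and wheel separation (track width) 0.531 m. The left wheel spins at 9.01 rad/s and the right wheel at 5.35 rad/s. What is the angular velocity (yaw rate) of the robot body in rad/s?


omega = r*(wR - wL)/L = 0.189*(5.35 - (9.01))/0.531 = -1.3027

-1.3027 rad/s


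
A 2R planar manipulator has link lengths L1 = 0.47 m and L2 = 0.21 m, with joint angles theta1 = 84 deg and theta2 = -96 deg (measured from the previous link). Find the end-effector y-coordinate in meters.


y = L1*sin(th1) + L2*sin(th1+th2) = 0.47*sin(84 deg) + 0.21*sin(-12 deg) = 0.4238

0.4238 m


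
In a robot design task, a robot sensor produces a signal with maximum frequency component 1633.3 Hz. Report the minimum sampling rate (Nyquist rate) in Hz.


f_s,min = 2*f_max = 2*1633.3 = 3266.6000

3266.6000 Hz


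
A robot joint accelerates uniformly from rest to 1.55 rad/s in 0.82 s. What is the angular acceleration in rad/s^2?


alpha = delta_omega / t = 1.55 / 0.82 = 1.8902

1.8902 rad/s^2


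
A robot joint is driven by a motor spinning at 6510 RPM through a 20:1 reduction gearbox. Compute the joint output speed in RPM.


omega_joint = omega_motor / N = 6510 / 20 = 325.5000

325.5000 RPM


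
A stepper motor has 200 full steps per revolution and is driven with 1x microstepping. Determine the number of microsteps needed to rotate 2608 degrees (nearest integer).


step_size = 360/(200*1) = 360/200 = 1.800000 deg
n = 2608/(360/200) = 2608*200/360 = 1448.8889 -> 1449

1449 steps


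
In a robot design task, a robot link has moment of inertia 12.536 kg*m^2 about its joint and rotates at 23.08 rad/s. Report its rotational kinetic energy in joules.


KE = (1/2)*I*omega^2 = 0.5*12.536*23.08^2 = 3338.8784

3338.8784 J


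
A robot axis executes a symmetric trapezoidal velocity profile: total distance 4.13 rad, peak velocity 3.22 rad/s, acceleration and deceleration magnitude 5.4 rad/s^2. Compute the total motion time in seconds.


t_acc = v/a = 3.22/5.4 = 0.596296 s
d_acc = v^2/(2a) = 0.960037 rad (each ramp)
d_cruise = 4.13 - 2*0.960037 = 2.209926 rad
t_cruise = 2.209926/3.22 = 0.686312 s
t_total = 2*0.596296 + 0.686312 = 1.8789

1.8789 s


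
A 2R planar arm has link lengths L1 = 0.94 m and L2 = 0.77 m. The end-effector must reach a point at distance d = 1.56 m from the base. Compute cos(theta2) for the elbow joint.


cos(th2) = (d^2 - L1^2 - L2^2)/(2*L1*L2) = (1.56^2 - 0.94^2 - 0.77^2)/(2*0.94*0.77) = 0.6612

0.6612


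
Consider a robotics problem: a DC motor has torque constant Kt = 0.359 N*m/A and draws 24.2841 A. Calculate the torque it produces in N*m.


tau = Kt * I = 0.359*24.2841 = 8.7180

8.7180 N*m


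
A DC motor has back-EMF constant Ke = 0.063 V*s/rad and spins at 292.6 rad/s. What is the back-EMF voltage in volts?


V_emf = Ke * omega = 0.063*292.6 = 18.4338

18.4338 V


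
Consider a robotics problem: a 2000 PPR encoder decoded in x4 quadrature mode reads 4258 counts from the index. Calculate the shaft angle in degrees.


angle = counts * 360 / (PPR*4) = 4258 * 360 / 8000 = 191.6100

191.6100 degrees


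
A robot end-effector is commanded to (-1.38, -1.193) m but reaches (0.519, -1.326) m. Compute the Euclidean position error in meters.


dx = 0.519 - (-1.38) = 1.8990, dy = -1.326 - (-1.193) = -0.1330
err = sqrt(3.606201 + 0.017689) = 1.9037

1.9037 m


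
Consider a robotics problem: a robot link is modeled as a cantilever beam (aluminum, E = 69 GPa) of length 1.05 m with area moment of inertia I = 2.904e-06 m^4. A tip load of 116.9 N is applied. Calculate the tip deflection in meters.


delta = F*L^3/(3*E*I) = 116.9*1.05^3/(3*6.900e+10*2.904e-06)
      = 135.3263625/601128 = 2.2512e-04

2.2512e-04 m


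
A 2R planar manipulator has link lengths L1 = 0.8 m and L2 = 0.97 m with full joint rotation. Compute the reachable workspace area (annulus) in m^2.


r_max = L1 + L2 = 1.7700, r_min = |L1 - L2| = 0.1700
A = pi*(r_max^2 - r_min^2) = pi*(3.1329 - 0.0289) = 9.7515

9.7515 m^2


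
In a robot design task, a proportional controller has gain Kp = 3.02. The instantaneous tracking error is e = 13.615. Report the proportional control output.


u_P = Kp * e = 3.02 * 13.615 = 41.1173

41.1173


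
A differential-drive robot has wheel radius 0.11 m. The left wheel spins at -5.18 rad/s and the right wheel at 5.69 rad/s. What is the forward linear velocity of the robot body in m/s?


v = r*(wR + wL)/2 = 0.11*(5.69 + -5.18)/2 = 0.0281

0.0281 m/s


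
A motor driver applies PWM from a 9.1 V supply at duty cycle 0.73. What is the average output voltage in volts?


V_avg = V_supply * D = 9.1*0.73 = 6.6430

6.6430 V


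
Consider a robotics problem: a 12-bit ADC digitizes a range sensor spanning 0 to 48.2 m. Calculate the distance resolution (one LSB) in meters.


res = range / 2^n = 48.2/2^12 = 48.2/4096 = 0.0118

0.0118 m


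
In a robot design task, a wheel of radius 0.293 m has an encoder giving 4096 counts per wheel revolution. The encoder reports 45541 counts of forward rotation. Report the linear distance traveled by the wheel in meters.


revs = 45541/4096 = 11.118408
d = revs * 2*pi*r = 11.118408 * 2*pi*0.293 = 20.4687

20.4687 m


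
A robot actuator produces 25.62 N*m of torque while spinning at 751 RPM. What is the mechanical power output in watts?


omega = 751 * 2*pi/60 = 78.644536 rad/s
P = tau * omega = 25.62 * 78.644536 = 2014.8730

2014.8730 W


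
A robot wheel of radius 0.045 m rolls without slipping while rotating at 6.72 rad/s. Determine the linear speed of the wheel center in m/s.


v = omega * r = 6.72 * 0.045 = 0.3024

0.3024 m/s


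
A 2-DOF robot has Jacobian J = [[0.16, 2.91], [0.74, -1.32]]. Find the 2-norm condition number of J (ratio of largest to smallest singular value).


JJ^T eigenvalues: trace(JJ^T) = 10.7837, det(JJ^T) = det(J)^2 = 5.59133316
s_max^2 = (10.7837 + sqrt(93.92285305))/2 = 10.23754017
s_min^2 = (10.7837 - sqrt(93.92285305))/2 = 0.54615983
kappa = s_max/s_min = sqrt(10.23754017/0.54615983) = 4.3295

4.3295


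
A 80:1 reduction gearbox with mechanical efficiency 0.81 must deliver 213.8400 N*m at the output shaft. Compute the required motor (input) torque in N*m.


tau_in = tau_out / (N * eta) = 213.8400 / (80 * 0.81) = 3.3000

3.3000 N*m


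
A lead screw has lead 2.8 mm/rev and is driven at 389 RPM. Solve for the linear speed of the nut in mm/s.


v = lead * (RPM/60) = 2.8*389/60 = 18.1533

18.1533 mm/s


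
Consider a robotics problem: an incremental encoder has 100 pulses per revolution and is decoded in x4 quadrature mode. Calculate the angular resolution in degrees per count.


resolution = 360 / (PPR * 4) = 360 / 400 = 0.9000

0.9000 degrees


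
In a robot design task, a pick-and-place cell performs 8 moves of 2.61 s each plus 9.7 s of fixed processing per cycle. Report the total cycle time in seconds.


T = 8*2.61 + 9.7 = 30.5800

30.5800 s


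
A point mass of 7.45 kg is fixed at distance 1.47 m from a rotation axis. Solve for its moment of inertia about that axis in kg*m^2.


I = m*r^2 = 7.45*1.47^2 = 16.0987

16.0987 kg*m^2


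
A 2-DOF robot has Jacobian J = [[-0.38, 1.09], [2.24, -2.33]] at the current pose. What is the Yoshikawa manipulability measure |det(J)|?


det(J) = -0.38*-2.33 - (1.09)*(2.24) = -1.5562
|det(J)| = 1.5562

1.5562


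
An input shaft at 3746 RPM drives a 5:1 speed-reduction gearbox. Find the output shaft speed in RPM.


omega_out = omega_in / N = 3746 / 5 = 749.2000

749.2000 RPM


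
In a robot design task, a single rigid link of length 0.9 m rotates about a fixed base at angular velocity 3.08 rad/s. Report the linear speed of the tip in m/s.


v = L*omega = 0.9 * 3.08 = 2.7720

2.7720 m/s


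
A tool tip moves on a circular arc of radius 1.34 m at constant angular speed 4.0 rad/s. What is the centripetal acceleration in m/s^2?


a_c = omega^2 * r = 4.0^2 * 1.34 = 21.4400

21.4400 m/s^2


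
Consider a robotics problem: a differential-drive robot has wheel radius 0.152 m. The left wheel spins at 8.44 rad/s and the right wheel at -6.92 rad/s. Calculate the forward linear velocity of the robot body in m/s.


v = r*(wR + wL)/2 = 0.152*(-6.92 + 8.44)/2 = 0.1155

0.1155 m/s


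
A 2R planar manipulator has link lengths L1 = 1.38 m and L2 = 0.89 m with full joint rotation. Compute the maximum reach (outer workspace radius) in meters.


r_max = L1 + L2 = 1.38 + 0.89 = 2.2700

2.2700 m


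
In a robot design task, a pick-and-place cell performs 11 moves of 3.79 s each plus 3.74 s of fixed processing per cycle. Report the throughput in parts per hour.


T_cycle = 11*3.79 + 3.74 = 45.4300 s
rate = 3600/T = 79.2428

79.2428 parts/hour


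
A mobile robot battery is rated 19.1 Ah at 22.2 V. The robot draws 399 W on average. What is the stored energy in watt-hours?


E = capacity * V = 19.1*22.2 = 424.0200

424.0200 Wh


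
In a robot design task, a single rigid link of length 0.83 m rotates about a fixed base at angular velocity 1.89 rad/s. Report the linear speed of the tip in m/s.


v = L*omega = 0.83 * 1.89 = 1.5687

1.5687 m/s


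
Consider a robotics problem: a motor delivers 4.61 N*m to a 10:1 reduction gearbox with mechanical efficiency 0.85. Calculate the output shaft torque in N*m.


tau_out = tau_in * N * eta = 4.61 * 10 * 0.85 = 39.1850

39.1850 N*m


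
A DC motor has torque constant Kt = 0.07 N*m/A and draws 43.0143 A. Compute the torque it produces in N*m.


tau = Kt * I = 0.07*43.0143 = 3.0110

3.0110 N*m


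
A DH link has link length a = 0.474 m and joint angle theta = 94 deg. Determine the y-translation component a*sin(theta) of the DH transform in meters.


a*sin(theta) = 0.474*sin(94 deg) = 0.4728

0.4728 m


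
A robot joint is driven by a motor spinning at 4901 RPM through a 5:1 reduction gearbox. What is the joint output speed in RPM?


omega_joint = omega_motor / N = 4901 / 5 = 980.2000

980.2000 RPM


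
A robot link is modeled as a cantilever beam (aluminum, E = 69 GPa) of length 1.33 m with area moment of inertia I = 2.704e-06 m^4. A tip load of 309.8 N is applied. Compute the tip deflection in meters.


delta = F*L^3/(3*E*I) = 309.8*1.33^3/(3*6.900e+10*2.704e-06)
      = 728.8469426/559728 = 0.0013

0.0013 m


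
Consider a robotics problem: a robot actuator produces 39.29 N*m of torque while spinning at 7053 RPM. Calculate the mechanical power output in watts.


omega = 7053 * 2*pi/60 = 738.588433 rad/s
P = tau * omega = 39.29 * 738.588433 = 29019.1395

29019.1395 W


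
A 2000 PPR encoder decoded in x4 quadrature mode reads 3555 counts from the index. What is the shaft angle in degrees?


angle = counts * 360 / (PPR*4) = 3555 * 360 / 8000 = 159.9750

159.9750 degrees


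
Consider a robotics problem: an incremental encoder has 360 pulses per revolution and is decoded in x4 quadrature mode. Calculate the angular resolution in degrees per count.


resolution = 360 / (PPR * 4) = 360 / 1440 = 0.2500

0.2500 degrees


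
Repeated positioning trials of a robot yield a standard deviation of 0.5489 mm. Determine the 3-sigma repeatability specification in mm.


repeatability = 3*sigma = 3*0.5489 = 1.6467

1.6467 mm


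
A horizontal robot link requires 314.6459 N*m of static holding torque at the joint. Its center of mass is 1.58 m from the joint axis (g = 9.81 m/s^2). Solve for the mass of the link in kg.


m = tau / (g*L) = 314.6459 / (9.81 * 1.58) = 20.3000

20.3000 kg


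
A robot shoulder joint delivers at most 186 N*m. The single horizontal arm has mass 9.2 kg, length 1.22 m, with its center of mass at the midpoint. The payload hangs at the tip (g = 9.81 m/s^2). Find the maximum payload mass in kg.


tau_arm = m_arm*g*(L/2) = 9.2*9.81*1.22/2 = 55.0537 N*m
tau_payload = tau_max - tau_arm = 186 - 55.0537 = 130.9463
m_payload = tau_payload / (g*L) = 130.9463 / (9.81*1.22) = 10.9412

10.9412 kg


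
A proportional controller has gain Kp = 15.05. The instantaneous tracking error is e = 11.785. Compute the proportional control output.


u_P = Kp * e = 15.05 * 11.785 = 177.3642

177.3642


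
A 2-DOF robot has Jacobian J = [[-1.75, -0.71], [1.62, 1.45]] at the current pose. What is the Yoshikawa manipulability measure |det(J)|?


det(J) = -1.75*1.45 - (-0.71)*(1.62) = -1.3873
|det(J)| = 1.3873

1.3873


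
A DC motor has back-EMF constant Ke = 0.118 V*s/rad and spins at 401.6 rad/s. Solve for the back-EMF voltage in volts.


V_emf = Ke * omega = 0.118*401.6 = 47.3888

47.3888 V


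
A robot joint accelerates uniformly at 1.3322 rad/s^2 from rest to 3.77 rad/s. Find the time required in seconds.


t = delta_omega / alpha = 3.77 / 1.3322 = 2.8299

2.8299 s


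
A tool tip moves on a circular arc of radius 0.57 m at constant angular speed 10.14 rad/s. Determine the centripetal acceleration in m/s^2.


a_c = omega^2 * r = 10.14^2 * 0.57 = 58.6072

58.6072 m/s^2


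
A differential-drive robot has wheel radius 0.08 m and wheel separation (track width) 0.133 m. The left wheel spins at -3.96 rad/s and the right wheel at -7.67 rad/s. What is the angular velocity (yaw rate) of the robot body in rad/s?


omega = r*(wR - wL)/L = 0.08*(-7.67 - (-3.96))/0.133 = -2.2316

-2.2316 rad/s


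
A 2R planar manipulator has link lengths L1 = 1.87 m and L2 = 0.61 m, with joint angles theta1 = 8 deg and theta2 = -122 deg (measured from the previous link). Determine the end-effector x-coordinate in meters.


x = L1*cos(th1) + L2*cos(th1+th2) = 1.87*cos(8 deg) + 0.61*cos(-114 deg) = 1.6037

1.6037 m


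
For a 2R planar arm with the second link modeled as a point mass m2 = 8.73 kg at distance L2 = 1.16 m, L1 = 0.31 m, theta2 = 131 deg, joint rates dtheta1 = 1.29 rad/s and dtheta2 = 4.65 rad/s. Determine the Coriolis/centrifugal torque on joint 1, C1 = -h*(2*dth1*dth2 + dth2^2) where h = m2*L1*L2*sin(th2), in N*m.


h = m2*L1*L2*sin(th2) = 8.73*0.31*1.16*sin(131 deg) = 2.369266
C1 = -h*(2*1.29*4.65 + 4.65^2) = -2.369266*33.6195 = -79.6535

-79.6535 N*m


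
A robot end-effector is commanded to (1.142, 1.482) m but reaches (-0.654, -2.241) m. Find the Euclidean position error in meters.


dx = -0.654 - (1.142) = -1.7960, dy = -2.241 - (1.482) = -3.7230
err = sqrt(3.225616 + 13.860729) = 4.1336

4.1336 m


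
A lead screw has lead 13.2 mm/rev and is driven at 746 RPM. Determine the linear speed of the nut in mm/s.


v = lead * (RPM/60) = 13.2*746/60 = 164.1200

164.1200 mm/s


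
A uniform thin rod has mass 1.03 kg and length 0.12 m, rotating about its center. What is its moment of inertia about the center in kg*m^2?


I = (1/12)*m*L^2 = (1/12)*1.03*0.12^2 = 0.0012

0.0012 kg*m^2


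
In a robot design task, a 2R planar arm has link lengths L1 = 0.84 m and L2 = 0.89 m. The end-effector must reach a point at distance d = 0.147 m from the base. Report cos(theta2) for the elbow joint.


cos(th2) = (d^2 - L1^2 - L2^2)/(2*L1*L2) = (0.147^2 - 0.84^2 - 0.89^2)/(2*0.84*0.89) = -0.9872

-0.9872


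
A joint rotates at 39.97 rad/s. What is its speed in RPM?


RPM = 39.97 * 60/(2*pi) = 381.6854

381.6854 RPM


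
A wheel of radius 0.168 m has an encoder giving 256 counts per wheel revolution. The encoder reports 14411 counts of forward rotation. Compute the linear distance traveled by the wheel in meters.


revs = 14411/256 = 56.292969
d = revs * 2*pi*r = 56.292969 * 2*pi*0.168 = 59.4215

59.4215 m


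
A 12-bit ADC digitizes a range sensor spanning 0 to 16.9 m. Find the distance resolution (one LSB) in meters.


res = range / 2^n = 16.9/2^12 = 16.9/4096 = 0.0041

0.0041 m


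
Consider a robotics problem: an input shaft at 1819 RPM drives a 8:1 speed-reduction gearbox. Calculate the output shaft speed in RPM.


omega_out = omega_in / N = 1819 / 8 = 227.3750

227.3750 RPM


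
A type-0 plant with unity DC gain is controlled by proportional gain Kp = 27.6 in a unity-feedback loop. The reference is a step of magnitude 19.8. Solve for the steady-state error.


e_ss = R/(1 + Kp) = 19.8/(1 + 27.6) = 19.8/28.6000 = 0.6923

0.6923


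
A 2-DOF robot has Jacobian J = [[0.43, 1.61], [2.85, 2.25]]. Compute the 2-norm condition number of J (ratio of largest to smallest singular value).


JJ^T eigenvalues: trace(JJ^T) = 15.9620, det(JJ^T) = det(J)^2 = 13.11164100
s_max^2 = (15.9620 + sqrt(202.33888000))/2 = 15.09329358
s_min^2 = (15.9620 - sqrt(202.33888000))/2 = 0.86870642
kappa = s_max/s_min = sqrt(15.09329358/0.86870642) = 4.1683

4.1683


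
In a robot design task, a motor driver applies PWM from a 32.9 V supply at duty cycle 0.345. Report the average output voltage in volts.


V_avg = V_supply * D = 32.9*0.345 = 11.3505

11.3505 V


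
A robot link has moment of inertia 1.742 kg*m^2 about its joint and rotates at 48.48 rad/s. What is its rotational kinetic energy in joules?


KE = (1/2)*I*omega^2 = 0.5*1.742*48.48^2 = 2047.1204

2047.1204 J


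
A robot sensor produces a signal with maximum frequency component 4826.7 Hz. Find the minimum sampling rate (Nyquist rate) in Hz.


f_s,min = 2*f_max = 2*4826.7 = 9653.4000

9653.4000 Hz


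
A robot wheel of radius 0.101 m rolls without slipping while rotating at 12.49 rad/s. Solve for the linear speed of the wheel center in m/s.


v = omega * r = 12.49 * 0.101 = 1.2615

1.2615 m/s


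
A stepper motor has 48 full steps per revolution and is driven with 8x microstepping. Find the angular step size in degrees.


step = 360/(48*8) = 360/384 = 0.9375

0.9375 degrees
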